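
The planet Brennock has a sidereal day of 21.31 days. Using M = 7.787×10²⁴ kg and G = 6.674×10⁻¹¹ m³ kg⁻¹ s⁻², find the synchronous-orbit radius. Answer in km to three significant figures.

μ = GM = 6.674×10⁻¹¹ × 7.787×10²⁴ = 5.197×10¹⁴ m³/s².
T = 21.31 days = 1.841×10⁶ s.
A synchronous orbit has period T, so by Kepler's third law a = (μT²/4π²)^(1/3).
μT²/4π² = 5.197×10¹⁴ × (1.841×10⁶)² / 39.48 = 4.463×10²⁵ m³.
a = 3.547×10⁸ m = 3.5470×10⁵ km.

r_sync ≈ 3.55×10⁵ km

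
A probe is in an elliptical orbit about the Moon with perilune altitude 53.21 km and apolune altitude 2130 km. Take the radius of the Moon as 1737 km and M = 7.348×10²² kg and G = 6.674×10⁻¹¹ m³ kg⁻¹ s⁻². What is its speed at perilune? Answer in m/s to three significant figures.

μ = GM = 6.674×10⁻¹¹ × 7.348×10²² = 4.904×10¹² m³/s².
r_p = 1737 + 53.21 = 1790.2 km = 1.7902×10⁶ m.
r_a = 1737 + 2130 = 3867.0 km = 3.8670×10⁶ m.
Semi-major axis a = (r_p + r_a)/2 = 2828.6 km = 2.829×10⁶ m.
Vis-viva: v² = μ(2/r − 1/a) = 4.904×10¹² × (1.117×10⁻⁶ − 3.535×10⁻⁷) = 3.745×10⁶ m²/s².
v = 1935 m/s.

v ≈ 1940 m/s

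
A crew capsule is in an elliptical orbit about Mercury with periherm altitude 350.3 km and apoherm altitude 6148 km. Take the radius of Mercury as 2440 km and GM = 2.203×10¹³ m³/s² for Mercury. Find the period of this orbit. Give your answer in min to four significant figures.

r_p = 2440 + 350.3 = 2790.3 km = 2.7903×10⁶ m.
r_a = 2440 + 6148 = 8588.0 km = 8.5880×10⁶ m.
Semi-major axis a = (r_p + r_a)/2 = (2790.3 + 8588.0)/2 = 5689.1 km = 5.689×10⁶ m.
By Kepler's third law T = 2π√(a³/μ) = 2π × 2.891×10³ = 1.817×10⁴ s.
= 302.8 min.

T ≈ 302.8 min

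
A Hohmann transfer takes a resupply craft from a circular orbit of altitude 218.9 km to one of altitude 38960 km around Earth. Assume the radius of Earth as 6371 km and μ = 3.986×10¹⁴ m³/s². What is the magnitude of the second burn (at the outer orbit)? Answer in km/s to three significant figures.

Δv ≈ 1.47 km/s

r₁ = 6371 + 218.9 = 6589.9 km = 6.5899×10⁶ m.
r₂ = 6371 + 38960 = 45331 km = 4.5331×10⁷ m.
Transfer ellipse a_t = (r₁ + r₂)/2 = 2.596×10⁷ m.
At r₁: circular v_c1 = √(μ/r₁) = 7777 m/s; transfer-perigee v_p = √[μ(2/r₁ − 1/a_t)] = 10280 m/s.
At r₂: circular v_c2 = √(μ/r₂) = 2965 m/s; transfer-apogee v_a = √[μ(2/r₂ − 1/a_t)] = 1494 m/s.
Δv₂ = v_c2 − v_a = 1471 m/s.
= 1.471 km/s.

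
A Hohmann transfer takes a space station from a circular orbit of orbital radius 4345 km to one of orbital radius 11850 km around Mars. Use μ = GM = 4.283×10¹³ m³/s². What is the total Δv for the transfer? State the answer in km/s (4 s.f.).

r₁ = 4345 km = 4.345×10⁶ m.
r₂ = 11850 km = 1.185×10⁷ m.
Transfer ellipse a_t = (r₁ + r₂)/2 = 8.098×10⁶ m.
At r₁: circular v_c1 = √(μ/r₁) = 3140 m/s; transfer-periapsis v_p = √[μ(2/r₁ − 1/a_t)] = 3798 m/s.
Δv₁ = v_p − v_c1 = 658.4 m/s.
At r₂: circular v_c2 = √(μ/r₂) = 1901 m/s; transfer-apoapsis v_a = √[μ(2/r₂ − 1/a_t)] = 1393 m/s.
Δv₂ = v_c2 − v_a = 508.5 m/s.
Total Δv = Δv₁ + Δv₂ = 1167 m/s = 1.167 km/s.

Δv_total ≈ 1.167 km/s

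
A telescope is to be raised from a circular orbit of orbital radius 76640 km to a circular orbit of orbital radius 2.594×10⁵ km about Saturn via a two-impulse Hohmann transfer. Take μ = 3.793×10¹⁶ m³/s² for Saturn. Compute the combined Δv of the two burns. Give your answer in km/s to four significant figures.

Δv_total ≈ 9.321 km/s

r₁ = 76640 km = 7.664×10⁷ m.
r₂ = 2.594×10⁵ km = 2.594×10⁸ m.
Transfer ellipse a_t = (r₁ + r₂)/2 = 1.680×10⁸ m.
At r₁: circular v_c1 = √(μ/r₁) = 22250 m/s; transfer-perikrone v_p = √[μ(2/r₁ − 1/a_t)] = 27640 m/s.
Δv₁ = v_p − v_c1 = 5395 m/s.
At r₂: circular v_c2 = √(μ/r₂) = 12090 m/s; transfer-apokrone v_a = √[μ(2/r₂ − 1/a_t)] = 8167 m/s.
Δv₂ = v_c2 − v_a = 3925 m/s.
Total Δv = Δv₁ + Δv₂ = 9321 m/s = 9.321 km/s.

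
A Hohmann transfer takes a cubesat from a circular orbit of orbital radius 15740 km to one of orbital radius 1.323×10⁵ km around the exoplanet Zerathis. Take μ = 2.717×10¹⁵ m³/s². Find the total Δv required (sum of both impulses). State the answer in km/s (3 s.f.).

r₁ = 15740 km = 1.574×10⁷ m.
r₂ = 1.323×10⁵ km = 1.323×10⁸ m.
Transfer ellipse a_t = (r₁ + r₂)/2 = 7.402×10⁷ m.
At r₁: circular v_c1 = √(μ/r₁) = 13140 m/s; transfer-periapsis v_p = √[μ(2/r₁ − 1/a_t)] = 17560 m/s.
Δv₁ = v_p − v_c1 = 4427 m/s.
At r₂: circular v_c2 = √(μ/r₂) = 4532 m/s; transfer-apoapsis v_a = √[μ(2/r₂ − 1/a_t)] = 2090 m/s.
Δv₂ = v_c2 − v_a = 2442 m/s.
Total Δv = Δv₁ + Δv₂ = 6869 m/s = 6.869 km/s.

Δv_total ≈ 6.87 km/s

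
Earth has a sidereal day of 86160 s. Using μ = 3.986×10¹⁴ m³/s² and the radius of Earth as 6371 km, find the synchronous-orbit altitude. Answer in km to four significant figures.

A synchronous orbit has period T, so by Kepler's third law a = (μT²/4π²)^(1/3).
μT²/4π² = 3.986×10¹⁴ × (8.616×10⁴)² / 39.48 = 7.495×10²² m³.
a = 4.216×10⁷ m = 42163 km.
Altitude h = a − R = 42163 − 6371 = 35792 km.

h_sync ≈ 35790 km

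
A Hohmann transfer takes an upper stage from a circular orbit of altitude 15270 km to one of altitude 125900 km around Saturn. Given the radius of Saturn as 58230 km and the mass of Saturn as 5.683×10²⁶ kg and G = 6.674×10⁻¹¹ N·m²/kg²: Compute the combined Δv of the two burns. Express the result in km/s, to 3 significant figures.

μ = GM = 6.674×10⁻¹¹ × 5.683×10²⁶ = 3.793×10¹⁶ m³/s².
r₁ = 58230 + 15270 = 73500 km = 7.3500×10⁷ m.
r₂ = 58230 + 125900 = 184130 km = 1.8413×10⁸ m.
Transfer ellipse a_t = (r₁ + r₂)/2 = 1.288×10⁸ m.
At r₁: circular v_c1 = √(μ/r₁) = 22720 m/s; transfer-perikrone v_p = √[μ(2/r₁ − 1/a_t)] = 27160 m/s.
Δv₁ = v_p − v_c1 = 4443 m/s.
At r₂: circular v_c2 = √(μ/r₂) = 14350 m/s; transfer-apokrone v_a = √[μ(2/r₂ − 1/a_t)] = 10840 m/s.
Δv₂ = v_c2 − v_a = 3511 m/s.
Total Δv = Δv₁ + Δv₂ = 7954 m/s = 7.954 km/s.

Δv_total ≈ 7.95 km/s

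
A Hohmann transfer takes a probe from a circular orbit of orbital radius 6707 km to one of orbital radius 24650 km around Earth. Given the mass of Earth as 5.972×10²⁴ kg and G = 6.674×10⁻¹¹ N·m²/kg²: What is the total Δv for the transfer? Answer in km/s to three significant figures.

Δv_total ≈ 3.35 km/s

μ = GM = 6.674×10⁻¹¹ × 5.972×10²⁴ = 3.986×10¹⁴ m³/s².
r₁ = 6707 km = 6.707×10⁶ m.
r₂ = 24650 km = 2.465×10⁷ m.
Transfer ellipse a_t = (r₁ + r₂)/2 = 1.568×10⁷ m.
At r₁: circular v_c1 = √(μ/r₁) = 7709 m/s; transfer-perigee v_p = √[μ(2/r₁ − 1/a_t)] = 9666 m/s.
Δv₁ = v_p − v_c1 = 1957 m/s.
At r₂: circular v_c2 = √(μ/r₂) = 4021 m/s; transfer-apogee v_a = √[μ(2/r₂ − 1/a_t)] = 2630 m/s.
Δv₂ = v_c2 − v_a = 1391 m/s.
Total Δv = Δv₁ + Δv₂ = 3348 m/s = 3.348 km/s.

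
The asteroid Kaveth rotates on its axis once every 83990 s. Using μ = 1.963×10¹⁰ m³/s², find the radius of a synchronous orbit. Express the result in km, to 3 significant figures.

r_sync ≈ 1520 km

A synchronous orbit has period T, so by Kepler's third law a = (μT²/4π²)^(1/3).
μT²/4π² = 1.963×10¹⁰ × (8.399×10⁴)² / 39.48 = 3.508×10¹⁸ m³.
a = 1.519×10⁶ m = 1519.4 km.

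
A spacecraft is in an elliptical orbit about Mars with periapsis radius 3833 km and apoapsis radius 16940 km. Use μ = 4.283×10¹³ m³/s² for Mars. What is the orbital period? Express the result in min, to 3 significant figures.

T ≈ 536 min

Semi-major axis a = (r_p + r_a)/2 = (3833.0 + 16940)/2 = 10386 km = 1.039×10⁷ m.
By Kepler's third law T = 2π√(a³/μ) = 2π × 5.115×10³ = 3.214×10⁴ s.
= 535.6 min.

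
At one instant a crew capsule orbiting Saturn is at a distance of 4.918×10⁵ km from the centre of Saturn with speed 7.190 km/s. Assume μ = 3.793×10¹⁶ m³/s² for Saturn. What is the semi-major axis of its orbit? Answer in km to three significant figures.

r = 4.918×10⁸ m.
Vis-viva rearranged: 1/a = 2/r − v²/μ = 4.067×10⁻⁹ − 1.363×10⁻⁹ = 2.704×10⁻⁹ m⁻¹.
a = 3.699×10⁸ m = 3.6986×10⁵ km.

a ≈ 3.70×10⁵ km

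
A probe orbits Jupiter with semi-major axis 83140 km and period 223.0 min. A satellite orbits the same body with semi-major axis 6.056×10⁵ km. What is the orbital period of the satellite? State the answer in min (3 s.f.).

Kepler's third law: T² ∝ a³, so T₂ = T₁ (a₂/a₁)^(3/2).
a₂/a₁ = 7.284, (a₂/a₁)^(3/2) = 19.66.
T₂ = 223.0 × 19.66 = 4384 min.

T₂ ≈ 4380 min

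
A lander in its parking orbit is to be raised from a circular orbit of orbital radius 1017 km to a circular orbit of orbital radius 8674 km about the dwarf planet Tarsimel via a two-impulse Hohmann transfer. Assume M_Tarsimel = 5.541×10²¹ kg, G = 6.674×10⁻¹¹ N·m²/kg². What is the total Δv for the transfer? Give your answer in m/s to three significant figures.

μ = GM = 6.674×10⁻¹¹ × 5.541×10²¹ = 3.698×10¹¹ m³/s².
r₁ = 1017 km = 1.017×10⁶ m.
r₂ = 8674 km = 8.674×10⁶ m.
Transfer ellipse a_t = (r₁ + r₂)/2 = 4.846×10⁶ m.
At r₁: circular v_c1 = √(μ/r₁) = 603.0 m/s; transfer-periapsis v_p = √[μ(2/r₁ − 1/a_t)] = 806.8 m/s.
Δv₁ = v_p − v_c1 = 203.8 m/s.
At r₂: circular v_c2 = √(μ/r₂) = 206.5 m/s; transfer-apoapsis v_a = √[μ(2/r₂ − 1/a_t)] = 94.60 m/s.
Δv₂ = v_c2 − v_a = 111.9 m/s.
Total Δv = Δv₁ + Δv₂ = 315.7 m/s.

Δv_total ≈ 316 m/s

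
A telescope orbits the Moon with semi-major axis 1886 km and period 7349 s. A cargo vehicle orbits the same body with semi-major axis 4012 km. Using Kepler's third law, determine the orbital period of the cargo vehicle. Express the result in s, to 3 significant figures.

T₂ ≈ 22800 s

Kepler's third law: T² ∝ a³, so T₂ = T₁ (a₂/a₁)^(3/2).
a₂/a₁ = 2.127, (a₂/a₁)^(3/2) = 3.103.
T₂ = 7349 × 3.103 = 22800 s.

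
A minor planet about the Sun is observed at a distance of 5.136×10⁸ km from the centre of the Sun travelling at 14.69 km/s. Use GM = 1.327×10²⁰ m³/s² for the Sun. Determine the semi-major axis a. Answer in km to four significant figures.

a ≈ 4.409×10⁸ km

r = 5.136×10¹¹ m.
Vis-viva rearranged: 1/a = 2/r − v²/μ = 3.894×10⁻¹² − 1.626×10⁻¹² = 2.268×10⁻¹² m⁻¹.
a = 4.409×10¹¹ m = 4.4094×10⁸ km.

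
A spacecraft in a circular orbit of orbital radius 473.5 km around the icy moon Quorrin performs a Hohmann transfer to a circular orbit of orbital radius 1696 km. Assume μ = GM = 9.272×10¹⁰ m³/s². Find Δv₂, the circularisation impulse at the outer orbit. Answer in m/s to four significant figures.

Δv ≈ 79.34 m/s

r₁ = 473.5 km = 4.735×10⁵ m.
r₂ = 1696 km = 1.696×10⁶ m.
Transfer ellipse a_t = (r₁ + r₂)/2 = 1.085×10⁶ m.
At r₁: circular v_c1 = √(μ/r₁) = 442.5 m/s; transfer-periapsis v_p = √[μ(2/r₁ − 1/a_t)] = 553.3 m/s.
At r₂: circular v_c2 = √(μ/r₂) = 233.8 m/s; transfer-apoapsis v_a = √[μ(2/r₂ − 1/a_t)] = 154.5 m/s.
Δv₂ = v_c2 − v_a = 79.34 m/s.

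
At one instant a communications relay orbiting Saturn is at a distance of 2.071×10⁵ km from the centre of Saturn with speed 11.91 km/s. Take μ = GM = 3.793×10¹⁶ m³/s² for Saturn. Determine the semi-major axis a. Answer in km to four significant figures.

r = 2.071×10⁸ m.
Vis-viva rearranged: 1/a = 2/r − v²/μ = 9.657×10⁻⁹ − 3.740×10⁻⁹ = 5.917×10⁻⁹ m⁻¹.
a = 1.690×10⁸ m = 1.6899×10⁵ km.

a ≈ 1.690×10⁵ km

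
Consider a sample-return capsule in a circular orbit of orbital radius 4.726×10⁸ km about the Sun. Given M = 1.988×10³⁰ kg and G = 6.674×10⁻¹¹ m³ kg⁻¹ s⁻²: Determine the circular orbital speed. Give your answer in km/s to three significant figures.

v ≈ 16.8 km/s

μ = GM = 6.674×10⁻¹¹ × 1.988×10³⁰ = 1.327×10²⁰ m³/s².
r = 4.726×10⁸ km = 4.726×10¹¹ m.
For a circular orbit v = √(μ/r) = √(1.327×10²⁰ / 4.726×10¹¹) = √(2.807×10⁸) = 16760 m/s.
That is 16.76 km/s.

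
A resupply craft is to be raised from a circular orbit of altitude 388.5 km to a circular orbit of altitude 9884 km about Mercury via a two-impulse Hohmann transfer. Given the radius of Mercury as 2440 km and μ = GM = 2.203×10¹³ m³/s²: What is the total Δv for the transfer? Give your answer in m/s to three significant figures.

Δv_total ≈ 1290 m/s

r₁ = 2440 + 388.5 = 2828.5 km = 2.8285×10⁶ m.
r₂ = 2440 + 9884 = 12324 km = 1.2324×10⁷ m.
Transfer ellipse a_t = (r₁ + r₂)/2 = 7.576×10⁶ m.
At r₁: circular v_c1 = √(μ/r₁) = 2791 m/s; transfer-periherm v_p = √[μ(2/r₁ − 1/a_t)] = 3559 m/s.
Δv₁ = v_p − v_c1 = 768.6 m/s.
At r₂: circular v_c2 = √(μ/r₂) = 1337 m/s; transfer-apoherm v_a = √[μ(2/r₂ − 1/a_t)] = 816.9 m/s.
Δv₂ = v_c2 − v_a = 520.1 m/s.
Total Δv = Δv₁ + Δv₂ = 1289 m/s.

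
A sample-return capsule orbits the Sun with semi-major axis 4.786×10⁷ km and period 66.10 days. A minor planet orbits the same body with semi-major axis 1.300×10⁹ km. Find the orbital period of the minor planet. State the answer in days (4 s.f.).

Kepler's third law: T² ∝ a³, so T₂ = T₁ (a₂/a₁)^(3/2).
a₂/a₁ = 27.16, (a₂/a₁)^(3/2) = 141.6.
T₂ = 66.10 × 141.6 = 9357 days.

T₂ ≈ 9357 days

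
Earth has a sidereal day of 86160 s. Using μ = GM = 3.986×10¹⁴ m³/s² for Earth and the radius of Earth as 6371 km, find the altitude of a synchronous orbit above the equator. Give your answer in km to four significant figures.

h_sync ≈ 35790 km

A synchronous orbit has period T, so by Kepler's third law a = (μT²/4π²)^(1/3).
μT²/4π² = 3.986×10¹⁴ × (8.616×10⁴)² / 39.48 = 7.495×10²² m³.
a = 4.216×10⁷ m = 42163 km.
Altitude h = a − R = 42163 − 6371 = 35792 km.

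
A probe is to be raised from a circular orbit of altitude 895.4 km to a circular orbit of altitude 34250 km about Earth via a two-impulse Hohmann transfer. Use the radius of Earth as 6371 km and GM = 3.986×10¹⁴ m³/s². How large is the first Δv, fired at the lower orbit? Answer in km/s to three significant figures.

Δv ≈ 2.24 km/s

r₁ = 6371 + 895.4 = 7266.4 km = 7.2664×10⁶ m.
r₂ = 6371 + 34250 = 40621 km = 4.0621×10⁷ m.
Transfer ellipse a_t = (r₁ + r₂)/2 = 2.394×10⁷ m.
At r₁: circular v_c1 = √(μ/r₁) = 7406 m/s; transfer-perigee v_p = √[μ(2/r₁ − 1/a_t)] = 9647 m/s.
Δv₁ = v_p − v_c1 = 2240 m/s.
= 2.240 km/s.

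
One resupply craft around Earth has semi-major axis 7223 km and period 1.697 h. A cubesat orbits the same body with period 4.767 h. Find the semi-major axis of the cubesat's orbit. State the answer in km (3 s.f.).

a₂ ≈ 14400 km

Kepler's third law: a³ ∝ T², so a₂ = a₁ (T₂/T₁)^(2/3).
T₂/T₁ = 2.809, (T₂/T₁)^(2/3) = 1.991.
a₂ = 7223 × 1.991 = 14380 km.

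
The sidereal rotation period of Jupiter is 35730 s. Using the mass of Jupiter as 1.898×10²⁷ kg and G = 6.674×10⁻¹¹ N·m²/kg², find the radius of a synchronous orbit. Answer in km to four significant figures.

μ = GM = 6.674×10⁻¹¹ × 1.898×10²⁷ = 1.267×10¹⁷ m³/s².
A synchronous orbit has period T, so by Kepler's third law a = (μT²/4π²)^(1/3).
μT²/4π² = 1.267×10¹⁷ × (3.573×10⁴)² / 39.48 = 4.096×10²⁴ m³.
a = 1.600×10⁸ m = 1.6000×10⁵ km.

r_sync ≈ 1.600×10⁵ km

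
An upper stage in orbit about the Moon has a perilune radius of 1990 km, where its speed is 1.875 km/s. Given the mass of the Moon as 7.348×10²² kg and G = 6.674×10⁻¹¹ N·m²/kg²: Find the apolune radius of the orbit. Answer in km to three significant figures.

apolune radius ≈ 4950 km

μ = GM = 6.674×10⁻¹¹ × 7.348×10²² = 4.904×10¹² m³/s².
r_p = 1.990×10⁶ m.
Specific energy ε = v²/2 − μ/r = -7.065×10⁵ J/kg, so a = −μ/(2ε) = 3.470×10⁶ m.
The apsides satisfy r_p + r_a = 2a, so the apolune radius is 2a − r_p = 4.951×10⁶ m = 4951.0 km.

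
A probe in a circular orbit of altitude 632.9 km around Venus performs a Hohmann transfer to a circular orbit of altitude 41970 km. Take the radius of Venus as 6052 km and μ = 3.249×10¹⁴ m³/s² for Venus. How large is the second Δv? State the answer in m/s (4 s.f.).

r₁ = 6052 + 632.9 = 6684.9 km = 6.6849×10⁶ m.
r₂ = 6052 + 41970 = 48022 km = 4.8022×10⁷ m.
Transfer ellipse a_t = (r₁ + r₂)/2 = 2.735×10⁷ m.
At r₁: circular v_c1 = √(μ/r₁) = 6972 m/s; transfer-periapsis v_p = √[μ(2/r₁ − 1/a_t)] = 9237 m/s.
At r₂: circular v_c2 = √(μ/r₂) = 2601 m/s; transfer-apoapsis v_a = √[μ(2/r₂ − 1/a_t)] = 1286 m/s.
Δv₂ = v_c2 − v_a = 1315 m/s.

Δv ≈ 1315 m/s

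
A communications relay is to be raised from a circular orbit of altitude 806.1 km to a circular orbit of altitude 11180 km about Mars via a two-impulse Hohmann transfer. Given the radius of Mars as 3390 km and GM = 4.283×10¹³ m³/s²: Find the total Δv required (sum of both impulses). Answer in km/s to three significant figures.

Δv_total ≈ 1.35 km/s

r₁ = 3390 + 806.1 = 4196.1 km = 4.1961×10⁶ m.
r₂ = 3390 + 11180 = 14570 km = 1.4570×10⁷ m.
Transfer ellipse a_t = (r₁ + r₂)/2 = 9.383×10⁶ m.
At r₁: circular v_c1 = √(μ/r₁) = 3195 m/s; transfer-periapsis v_p = √[μ(2/r₁ − 1/a_t)] = 3981 m/s.
Δv₁ = v_p − v_c1 = 786.3 m/s.
At r₂: circular v_c2 = √(μ/r₂) = 1715 m/s; transfer-apoapsis v_a = √[μ(2/r₂ − 1/a_t)] = 1147 m/s.
Δv₂ = v_c2 − v_a = 568.0 m/s.
Total Δv = Δv₁ + Δv₂ = 1354 m/s = 1.354 km/s.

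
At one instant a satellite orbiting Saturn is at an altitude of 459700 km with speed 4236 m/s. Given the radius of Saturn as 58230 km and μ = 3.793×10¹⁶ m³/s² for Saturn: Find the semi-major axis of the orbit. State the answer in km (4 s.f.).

a ≈ 2.951×10⁵ km

r = 58230 + 459700 = 5.1793×10⁵ km = 5.179×10⁸ m.
Vis-viva rearranged: 1/a = 2/r − v²/μ = 3.862×10⁻⁹ − 4.731×10⁻¹⁰ = 3.388×10⁻⁹ m⁻¹.
a = 2.951×10⁸ m = 2.9512×10⁵ km.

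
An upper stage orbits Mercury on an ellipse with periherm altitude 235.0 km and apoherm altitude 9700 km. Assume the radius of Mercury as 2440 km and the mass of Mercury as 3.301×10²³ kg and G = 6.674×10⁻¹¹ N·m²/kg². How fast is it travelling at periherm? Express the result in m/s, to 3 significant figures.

μ = GM = 6.674×10⁻¹¹ × 3.301×10²³ = 2.203×10¹³ m³/s².
r_p = 2440 + 235.0 = 2675.0 km = 2.6750×10⁶ m.
r_a = 2440 + 9700 = 12140 km = 1.2140×10⁷ m.
Semi-major axis a = (r_p + r_a)/2 = 7407.5 km = 7.408×10⁶ m.
Vis-viva: v² = μ(2/r − 1/a) = 2.203×10¹³ × (7.477×10⁻⁷ − 1.350×10⁻⁷) = 1.350×10⁷ m²/s².
v = 3674 m/s.

v ≈ 3670 m/s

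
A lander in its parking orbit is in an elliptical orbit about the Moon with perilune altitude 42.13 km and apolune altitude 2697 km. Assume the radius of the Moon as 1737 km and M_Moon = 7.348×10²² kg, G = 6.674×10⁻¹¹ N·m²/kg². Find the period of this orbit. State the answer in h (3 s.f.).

T ≈ 4.32 h

μ = GM = 6.674×10⁻¹¹ × 7.348×10²² = 4.904×10¹² m³/s².
r_p = 1737 + 42.13 = 1779.1 km = 1.7791×10⁶ m.
r_a = 1737 + 2697 = 4434.0 km = 4.4340×10⁶ m.
Semi-major axis a = (r_p + r_a)/2 = (1779.1 + 4434.0)/2 = 3106.6 km = 3.107×10⁶ m.
By Kepler's third law T = 2π√(a³/μ) = 2π × 2.473×10³ = 1.554×10⁴ s.
= 4.315 h.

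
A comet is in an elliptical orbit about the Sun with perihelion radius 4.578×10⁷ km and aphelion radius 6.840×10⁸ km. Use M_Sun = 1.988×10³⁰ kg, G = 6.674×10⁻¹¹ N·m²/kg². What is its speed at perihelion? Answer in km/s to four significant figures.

μ = GM = 6.674×10⁻¹¹ × 1.988×10³⁰ = 1.327×10²⁰ m³/s².
Semi-major axis a = (r_p + r_a)/2 = 3.6489×10⁸ km = 3.649×10¹¹ m.
Vis-viva: v² = μ(2/r − 1/a) = 1.327×10²⁰ × (4.369×10⁻¹¹ − 2.741×10⁻¹²) = 5.433×10⁹ m²/s².
v = 73710 m/s = 73.71 km/s.

v ≈ 73.71 km/s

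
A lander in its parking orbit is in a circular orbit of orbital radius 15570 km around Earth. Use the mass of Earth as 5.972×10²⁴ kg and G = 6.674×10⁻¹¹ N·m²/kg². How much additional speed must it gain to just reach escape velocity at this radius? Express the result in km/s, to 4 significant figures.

Δv ≈ 2.096 km/s

μ = GM = 6.674×10⁻¹¹ × 5.972×10²⁴ = 3.986×10¹⁴ m³/s².
r = 15570 km = 1.557×10⁷ m.
Circular speed v_c = √(μ/r) = 5060 m/s.
Escape speed v_esc = √(2μ/r) = √2 × v_c = 7155 m/s.
Δv = v_esc − v_c = 2096 m/s = 2.096 km/s.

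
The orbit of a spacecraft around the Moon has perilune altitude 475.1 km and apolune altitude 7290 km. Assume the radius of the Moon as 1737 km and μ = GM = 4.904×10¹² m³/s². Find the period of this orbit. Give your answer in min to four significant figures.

T ≈ 629.9 min

r_p = 1737 + 475.1 = 2212.1 km = 2.2121×10⁶ m.
r_a = 1737 + 7290 = 9027.0 km = 9.0270×10⁶ m.
Semi-major axis a = (r_p + r_a)/2 = (2212.1 + 9027.0)/2 = 5619.6 km = 5.620×10⁶ m.
By Kepler's third law T = 2π√(a³/μ) = 2π × 6.016×10³ = 3.780×10⁴ s.
= 629.9 min.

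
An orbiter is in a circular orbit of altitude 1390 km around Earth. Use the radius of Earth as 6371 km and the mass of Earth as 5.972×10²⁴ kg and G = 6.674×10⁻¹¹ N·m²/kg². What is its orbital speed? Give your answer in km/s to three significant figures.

μ = GM = 6.674×10⁻¹¹ × 5.972×10²⁴ = 3.986×10¹⁴ m³/s².
r = 6371 + 1390 = 7761.0 km = 7.7610×10⁶ m.
For a circular orbit v = √(μ/r) = √(3.986×10¹⁴ / 7.761×10⁶) = √(5.136×10⁷) = 7166 m/s.
That is 7.166 km/s.

v ≈ 7.17 km/s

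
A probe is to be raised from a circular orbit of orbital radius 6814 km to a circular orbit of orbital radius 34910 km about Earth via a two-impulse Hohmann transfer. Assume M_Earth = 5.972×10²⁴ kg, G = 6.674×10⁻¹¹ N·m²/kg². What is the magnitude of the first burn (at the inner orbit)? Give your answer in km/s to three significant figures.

μ = GM = 6.674×10⁻¹¹ × 5.972×10²⁴ = 3.986×10¹⁴ m³/s².
r₁ = 6814 km = 6.814×10⁶ m.
r₂ = 34910 km = 3.491×10⁷ m.
Transfer ellipse a_t = (r₁ + r₂)/2 = 2.086×10⁷ m.
At r₁: circular v_c1 = √(μ/r₁) = 7648 m/s; transfer-perigee v_p = √[μ(2/r₁ − 1/a_t)] = 9893 m/s.
Δv₁ = v_p − v_c1 = 2245 m/s.
= 2.245 km/s.

Δv ≈ 2.25 km/s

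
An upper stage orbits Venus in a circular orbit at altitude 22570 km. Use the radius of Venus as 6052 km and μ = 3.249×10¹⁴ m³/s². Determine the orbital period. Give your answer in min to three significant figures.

T ≈ 890 min

r = 6052 + 22570 = 28622 km = 2.8622×10⁷ m.
Kepler's third law: T = 2π√(r³/μ) = 2π√((2.862×10⁷)³ / 3.249×10¹⁴).
r³/μ = 7.217×10⁷ s², so T = 2π × 8.495×10³ = 5.338×10⁴ s.
Converting: 5.338×10⁴ s ÷ 60.00 = 889.6 min.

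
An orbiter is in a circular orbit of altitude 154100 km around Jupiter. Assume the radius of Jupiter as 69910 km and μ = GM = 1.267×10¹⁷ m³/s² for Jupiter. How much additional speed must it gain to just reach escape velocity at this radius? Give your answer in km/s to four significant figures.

r = 69910 + 154100 = 224010 km = 2.2401×10⁸ m.
Circular speed v_c = √(μ/r) = 23780 m/s.
Escape speed v_esc = √(2μ/r) = √2 × v_c = 33630 m/s.
Δv = v_esc − v_c = 9851 m/s = 9.851 km/s.

Δv ≈ 9.851 km/s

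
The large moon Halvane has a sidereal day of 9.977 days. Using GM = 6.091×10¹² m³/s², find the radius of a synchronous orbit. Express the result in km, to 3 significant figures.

r_sync ≈ 48600 km

T = 9.977 days = 8.620×10⁵ s.
A synchronous orbit has period T, so by Kepler's third law a = (μT²/4π²)^(1/3).
μT²/4π² = 6.091×10¹² × (8.620×10⁵)² / 39.48 = 1.146×10²³ m³.
a = 4.858×10⁷ m = 48579 km.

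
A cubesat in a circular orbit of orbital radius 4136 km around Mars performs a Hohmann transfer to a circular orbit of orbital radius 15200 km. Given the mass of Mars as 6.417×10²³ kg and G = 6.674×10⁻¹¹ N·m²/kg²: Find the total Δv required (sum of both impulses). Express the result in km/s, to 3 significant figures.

μ = GM = 6.674×10⁻¹¹ × 6.417×10²³ = 4.283×10¹³ m³/s².
r₁ = 4136 km = 4.136×10⁶ m.
r₂ = 15200 km = 1.520×10⁷ m.
Transfer ellipse a_t = (r₁ + r₂)/2 = 9.668×10⁶ m.
At r₁: circular v_c1 = √(μ/r₁) = 3218 m/s; transfer-periapsis v_p = √[μ(2/r₁ − 1/a_t)] = 4035 m/s.
Δv₁ = v_p − v_c1 = 816.9 m/s.
At r₂: circular v_c2 = √(μ/r₂) = 1679 m/s; transfer-apoapsis v_a = √[μ(2/r₂ − 1/a_t)] = 1098 m/s.
Δv₂ = v_c2 − v_a = 580.7 m/s.
Total Δv = Δv₁ + Δv₂ = 1398 m/s = 1.398 km/s.

Δv_total ≈ 1.40 km/s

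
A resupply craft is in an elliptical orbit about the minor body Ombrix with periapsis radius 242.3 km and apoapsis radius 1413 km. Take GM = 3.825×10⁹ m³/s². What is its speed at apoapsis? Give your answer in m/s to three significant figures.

v ≈ 28.2 m/s

Semi-major axis a = (r_p + r_a)/2 = 827.65 km = 8.276×10⁵ m.
Vis-viva: v² = μ(2/r − 1/a) = 3.825×10⁹ × (1.415×10⁻⁶ − 1.208×10⁻⁶) = 7.925×10² m²/s².
v = 28.15 m/s.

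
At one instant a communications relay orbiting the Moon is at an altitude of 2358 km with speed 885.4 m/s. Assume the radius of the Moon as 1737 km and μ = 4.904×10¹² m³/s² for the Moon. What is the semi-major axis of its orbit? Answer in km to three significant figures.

r = 1737 + 2358 = 4095.0 km = 4.095×10⁶ m.
Vis-viva rearranged: 1/a = 2/r − v²/μ = 4.884×10⁻⁷ − 1.599×10⁻⁷ = 3.285×10⁻⁷ m⁻¹.
a = 3.044×10⁶ m = 3043.7 km.

a ≈ 3040 km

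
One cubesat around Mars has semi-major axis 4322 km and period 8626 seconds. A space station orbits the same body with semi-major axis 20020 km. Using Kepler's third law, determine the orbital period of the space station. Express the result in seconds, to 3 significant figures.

T₂ ≈ 86000 seconds

Kepler's third law: T² ∝ a³, so T₂ = T₁ (a₂/a₁)^(3/2).
a₂/a₁ = 4.632, (a₂/a₁)^(3/2) = 9.969.
T₂ = 8626 × 9.969 = 86000 seconds.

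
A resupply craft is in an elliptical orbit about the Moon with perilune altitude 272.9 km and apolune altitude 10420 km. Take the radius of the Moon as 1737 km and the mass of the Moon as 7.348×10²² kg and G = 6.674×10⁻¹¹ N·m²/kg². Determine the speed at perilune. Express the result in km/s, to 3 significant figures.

μ = GM = 6.674×10⁻¹¹ × 7.348×10²² = 4.904×10¹² m³/s².
r_p = 1737 + 272.9 = 2009.9 km = 2.0099×10⁶ m.
r_a = 1737 + 10420 = 12157 km = 1.2157×10⁷ m.
Semi-major axis a = (r_p + r_a)/2 = 7083.4 km = 7.083×10⁶ m.
Vis-viva: v² = μ(2/r − 1/a) = 4.904×10¹² × (9.951×10⁻⁷ − 1.412×10⁻⁷) = 4.188×10⁶ m²/s².
v = 2046 m/s = 2.046 km/s.

v ≈ 2.05 km/s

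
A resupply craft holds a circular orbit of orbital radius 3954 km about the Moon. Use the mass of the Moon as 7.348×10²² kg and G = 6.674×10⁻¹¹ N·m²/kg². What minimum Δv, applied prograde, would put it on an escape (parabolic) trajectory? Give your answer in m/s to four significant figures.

μ = GM = 6.674×10⁻¹¹ × 7.348×10²² = 4.904×10¹² m³/s².
r = 3954 km = 3.954×10⁶ m.
Circular speed v_c = √(μ/r) = 1114 m/s.
Escape speed v_esc = √(2μ/r) = √2 × v_c = 1575 m/s.
Δv = v_esc − v_c = 461.3 m/s.

Δv ≈ 461.3 m/s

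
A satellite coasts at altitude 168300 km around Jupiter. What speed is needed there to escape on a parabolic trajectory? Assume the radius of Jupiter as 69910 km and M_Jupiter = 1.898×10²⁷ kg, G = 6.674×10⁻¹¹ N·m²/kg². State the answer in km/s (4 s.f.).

μ = GM = 6.674×10⁻¹¹ × 1.898×10²⁷ = 1.267×10¹⁷ m³/s².
r = 69910 + 168300 = 238210 km = 2.3821×10⁸ m.
Escape speed v_esc = √(2μ/r) = √(2 × 1.267×10¹⁷ / 2.382×10⁸) = √(1.064×10⁹) = 32610 m/s.
= 32.61 km/s.

v_esc ≈ 32.61 km/s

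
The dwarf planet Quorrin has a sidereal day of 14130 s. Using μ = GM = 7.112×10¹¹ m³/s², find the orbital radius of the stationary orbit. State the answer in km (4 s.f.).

A synchronous orbit has period T, so by Kepler's third law a = (μT²/4π²)^(1/3).
μT²/4π² = 7.112×10¹¹ × (1.413×10⁴)² / 39.48 = 3.597×10¹⁸ m³.
a = 1.532×10⁶ m = 1532.2 km.

r_sync ≈ 1532 km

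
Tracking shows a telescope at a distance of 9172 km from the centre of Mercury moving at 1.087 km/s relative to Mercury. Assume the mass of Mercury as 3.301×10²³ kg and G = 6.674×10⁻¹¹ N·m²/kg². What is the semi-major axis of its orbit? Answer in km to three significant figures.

a ≈ 6080 km

μ = GM = 6.674×10⁻¹¹ × 3.301×10²³ = 2.203×10¹³ m³/s².
r = 9.172×10⁶ m.
Specific orbital energy ε = v²/2 − μ/r = (1087)²/2 − 2.203×10¹³/9.172×10⁶ = -1.811×10⁶ J/kg.
Since ε = −μ/(2a), a = −μ/(2ε) = 6.082×10⁶ m = 6081.9 km.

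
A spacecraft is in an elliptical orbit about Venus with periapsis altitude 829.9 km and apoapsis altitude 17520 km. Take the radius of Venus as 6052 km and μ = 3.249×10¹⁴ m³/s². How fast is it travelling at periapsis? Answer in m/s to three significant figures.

r_p = 6052 + 829.9 = 6881.9 km = 6.8819×10⁶ m.
r_a = 6052 + 17520 = 23572 km = 2.3572×10⁷ m.
Semi-major axis a = (r_p + r_a)/2 = 15227 km = 1.523×10⁷ m.
Vis-viva: v² = μ(2/r − 1/a) = 3.249×10¹⁴ × (2.906×10⁻⁷ − 6.567×10⁻⁸) = 7.308×10⁷ m²/s².
v = 8549 m/s.

v ≈ 8550 m/s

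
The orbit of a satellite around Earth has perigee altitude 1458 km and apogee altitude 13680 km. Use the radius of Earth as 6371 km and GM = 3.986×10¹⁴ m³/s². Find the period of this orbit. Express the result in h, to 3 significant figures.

r_p = 6371 + 1458 = 7829.0 km = 7.8290×10⁶ m.
r_a = 6371 + 13680 = 20051 km = 2.0051×10⁷ m.
Semi-major axis a = (r_p + r_a)/2 = (7829.0 + 20051)/2 = 13940 km = 1.394×10⁷ m.
By Kepler's third law T = 2π√(a³/μ) = 2π × 2.607×10³ = 1.638×10⁴ s.
= 4.550 h.

T ≈ 4.55 h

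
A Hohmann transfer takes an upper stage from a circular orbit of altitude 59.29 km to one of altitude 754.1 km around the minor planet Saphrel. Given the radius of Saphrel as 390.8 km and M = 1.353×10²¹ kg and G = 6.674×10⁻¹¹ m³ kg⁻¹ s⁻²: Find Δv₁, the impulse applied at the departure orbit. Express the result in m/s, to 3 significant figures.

Δv ≈ 88.8 m/s

μ = GM = 6.674×10⁻¹¹ × 1.353×10²¹ = 9.030×10¹⁰ m³/s².
r₁ = 390.8 + 59.29 = 450.09 km = 4.5009×10⁵ m.
r₂ = 390.8 + 754.1 = 1144.9 km = 1.1449×10⁶ m.
Transfer ellipse a_t = (r₁ + r₂)/2 = 7.975×10⁵ m.
At r₁: circular v_c1 = √(μ/r₁) = 447.9 m/s; transfer-periapsis v_p = √[μ(2/r₁ − 1/a_t)] = 536.7 m/s.
Δv₁ = v_p − v_c1 = 88.76 m/s.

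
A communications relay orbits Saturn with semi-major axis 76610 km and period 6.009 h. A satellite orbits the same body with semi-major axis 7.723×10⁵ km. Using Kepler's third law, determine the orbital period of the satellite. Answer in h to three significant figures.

Kepler's third law: T² ∝ a³, so T₂ = T₁ (a₂/a₁)^(3/2).
a₂/a₁ = 10.08, (a₂/a₁)^(3/2) = 32.01.
T₂ = 6.009 × 32.01 = 192.3 h.

T₂ ≈ 192 h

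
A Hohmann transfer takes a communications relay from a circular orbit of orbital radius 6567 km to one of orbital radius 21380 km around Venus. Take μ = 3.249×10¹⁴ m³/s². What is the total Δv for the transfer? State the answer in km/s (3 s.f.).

Δv_total ≈ 2.89 km/s

r₁ = 6567 km = 6.567×10⁶ m.
r₂ = 21380 km = 2.138×10⁷ m.
Transfer ellipse a_t = (r₁ + r₂)/2 = 1.397×10⁷ m.
At r₁: circular v_c1 = √(μ/r₁) = 7034 m/s; transfer-periapsis v_p = √[μ(2/r₁ − 1/a_t)] = 8700 m/s.
Δv₁ = v_p − v_c1 = 1667 m/s.
At r₂: circular v_c2 = √(μ/r₂) = 3898 m/s; transfer-apoapsis v_a = √[μ(2/r₂ − 1/a_t)] = 2672 m/s.
Δv₂ = v_c2 − v_a = 1226 m/s.
Total Δv = Δv₁ + Δv₂ = 2893 m/s = 2.893 km/s.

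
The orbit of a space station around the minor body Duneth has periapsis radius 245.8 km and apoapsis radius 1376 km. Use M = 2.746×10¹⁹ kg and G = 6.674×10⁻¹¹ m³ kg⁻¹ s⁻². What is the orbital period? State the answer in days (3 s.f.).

μ = GM = 6.674×10⁻¹¹ × 2.746×10¹⁹ = 1.833×10⁹ m³/s².
Semi-major axis a = (r_p + r_a)/2 = (245.80 + 1376.0)/2 = 810.90 km = 8.109×10⁵ m.
By Kepler's third law T = 2π√(a³/μ) = 2π × 1.706×10⁴ = 1.072×10⁵ s.
= 1.240 days.

T ≈ 1.24 days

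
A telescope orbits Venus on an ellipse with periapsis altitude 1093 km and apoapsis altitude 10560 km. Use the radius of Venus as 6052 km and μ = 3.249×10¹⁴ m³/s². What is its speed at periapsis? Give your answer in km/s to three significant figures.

r_p = 6052 + 1093 = 7145.0 km = 7.1450×10⁶ m.
r_a = 6052 + 10560 = 16612 km = 1.6612×10⁷ m.
Semi-major axis a = (r_p + r_a)/2 = 11878 km = 1.188×10⁷ m.
Vis-viva: v² = μ(2/r − 1/a) = 3.249×10¹⁴ × (2.799×10⁻⁷ − 8.419×10⁻⁸) = 6.359×10⁷ m²/s².
v = 7975 m/s = 7.975 km/s.

v ≈ 7.97 km/s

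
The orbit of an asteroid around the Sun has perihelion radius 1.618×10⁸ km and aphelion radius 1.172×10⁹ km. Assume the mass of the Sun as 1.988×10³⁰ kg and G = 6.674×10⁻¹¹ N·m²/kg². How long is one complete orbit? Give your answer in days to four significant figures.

T ≈ 3438 days

μ = GM = 6.674×10⁻¹¹ × 1.988×10³⁰ = 1.327×10²⁰ m³/s².
Semi-major axis a = (r_p + r_a)/2 = (1.6180×10⁸ + 1.1720×10⁹)/2 = 6.6690×10⁸ km = 6.669×10¹¹ m.
By Kepler's third law T = 2π√(a³/μ) = 2π × 4.728×10⁷ = 2.971×10⁸ s.
= 3438 days.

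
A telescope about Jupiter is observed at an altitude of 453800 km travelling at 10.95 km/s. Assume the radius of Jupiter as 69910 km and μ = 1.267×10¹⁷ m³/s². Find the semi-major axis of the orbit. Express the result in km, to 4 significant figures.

a ≈ 3.481×10⁵ km

r = 69910 + 453800 = 5.2371×10⁵ km = 5.237×10⁸ m.
Specific orbital energy ε = v²/2 − μ/r = (10950)²/2 − 1.267×10¹⁷/5.237×10⁸ = -1.820×10⁸ J/kg.
Since ε = −μ/(2a), a = −μ/(2ε) = 3.481×10⁸ m = 3.4812×10⁵ km.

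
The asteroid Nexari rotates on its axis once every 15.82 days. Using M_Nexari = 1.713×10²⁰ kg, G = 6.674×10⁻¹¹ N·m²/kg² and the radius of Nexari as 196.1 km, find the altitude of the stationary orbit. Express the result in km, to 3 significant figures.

μ = GM = 6.674×10⁻¹¹ × 1.713×10²⁰ = 1.143×10¹⁰ m³/s².
T = 15.82 days = 1.367×10⁶ s.
A synchronous orbit has period T, so by Kepler's third law a = (μT²/4π²)^(1/3).
μT²/4π² = 1.143×10¹⁰ × (1.367×10⁶)² / 39.48 = 5.410×10²⁰ m³.
a = 8.148×10⁶ m = 8148.4 km.
Altitude h = a − R = 8148.4 − 196.1 = 7952.3 km.

h_sync ≈ 7950 km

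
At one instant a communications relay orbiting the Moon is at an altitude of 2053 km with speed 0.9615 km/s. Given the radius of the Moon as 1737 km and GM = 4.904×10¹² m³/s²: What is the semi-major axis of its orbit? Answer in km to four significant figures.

r = 1737 + 2053 = 3790.0 km = 3.790×10⁶ m.
Specific orbital energy ε = v²/2 − μ/r = (961.5)²/2 − 4.904×10¹²/3.790×10⁶ = -8.317×10⁵ J/kg.
Since ε = −μ/(2a), a = −μ/(2ε) = 2.948×10⁶ m = 2948.2 km.

a ≈ 2948 km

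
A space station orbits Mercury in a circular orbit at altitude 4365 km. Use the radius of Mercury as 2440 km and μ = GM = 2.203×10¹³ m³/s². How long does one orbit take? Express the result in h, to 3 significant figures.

T ≈ 6.60 h

r = 2440 + 4365 = 6805.0 km = 6.8050×10⁶ m.
Kepler's third law: T = 2π√(r³/μ) = 2π√((6.805×10⁶)³ / 2.203×10¹³).
r³/μ = 1.430×10⁷ s², so T = 2π × 3.782×10³ = 2.376×10⁴ s.
Converting: 2.376×10⁴ s ÷ 3600 = 6.601 h.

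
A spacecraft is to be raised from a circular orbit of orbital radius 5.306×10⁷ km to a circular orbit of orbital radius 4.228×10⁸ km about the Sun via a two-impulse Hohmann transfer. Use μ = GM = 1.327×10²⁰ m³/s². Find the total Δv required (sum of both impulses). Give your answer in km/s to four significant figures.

r₁ = 5.306×10⁷ km = 5.306×10¹⁰ m.
r₂ = 4.228×10⁸ km = 4.228×10¹¹ m.
Transfer ellipse a_t = (r₁ + r₂)/2 = 2.379×10¹¹ m.
At r₁: circular v_c1 = √(μ/r₁) = 50010 m/s; transfer-perihelion v_p = √[μ(2/r₁ − 1/a_t)] = 66660 m/s.
Δv₁ = v_p − v_c1 = 16660 m/s.
At r₂: circular v_c2 = √(μ/r₂) = 17720 m/s; transfer-aphelion v_a = √[μ(2/r₂ − 1/a_t)] = 8366 m/s.
Δv₂ = v_c2 − v_a = 9350 m/s.
Total Δv = Δv₁ + Δv₂ = 26010 m/s = 26.01 km/s.

Δv_total ≈ 26.01 km/s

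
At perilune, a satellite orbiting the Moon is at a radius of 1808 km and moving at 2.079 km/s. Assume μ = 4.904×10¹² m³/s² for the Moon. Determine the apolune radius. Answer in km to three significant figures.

apolune radius ≈ 7090 km

r_p = 1.808×10⁶ m.
Specific energy ε = v²/2 − μ/r = -5.513×10⁵ J/kg, so a = −μ/(2ε) = 4.448×10⁶ m.
The apsides satisfy r_p + r_a = 2a, so the apolune radius is 2a − r_p = 7.088×10⁶ m = 7087.8 km.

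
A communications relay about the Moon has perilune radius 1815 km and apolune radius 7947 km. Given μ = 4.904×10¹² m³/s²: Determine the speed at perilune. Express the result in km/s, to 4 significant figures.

Semi-major axis a = (r_p + r_a)/2 = 4881.0 km = 4.881×10⁶ m.
Vis-viva: v² = μ(2/r − 1/a) = 4.904×10¹² × (1.102×10⁻⁶ − 2.049×10⁻⁷) = 4.399×10⁶ m²/s².
v = 2097 m/s = 2.097 km/s.

v ≈ 2.097 km/s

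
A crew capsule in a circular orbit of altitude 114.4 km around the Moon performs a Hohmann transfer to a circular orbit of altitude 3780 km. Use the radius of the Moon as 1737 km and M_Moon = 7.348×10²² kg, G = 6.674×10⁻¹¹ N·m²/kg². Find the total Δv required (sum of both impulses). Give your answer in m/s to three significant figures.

Δv_total ≈ 639 m/s

μ = GM = 6.674×10⁻¹¹ × 7.348×10²² = 4.904×10¹² m³/s².
r₁ = 1737 + 114.4 = 1851.4 km = 1.8514×10⁶ m.
r₂ = 1737 + 3780 = 5517.0 km = 5.5170×10⁶ m.
Transfer ellipse a_t = (r₁ + r₂)/2 = 3.684×10⁶ m.
At r₁: circular v_c1 = √(μ/r₁) = 1628 m/s; transfer-perilune v_p = √[μ(2/r₁ − 1/a_t)] = 1992 m/s.
Δv₁ = v_p − v_c1 = 364.1 m/s.
At r₂: circular v_c2 = √(μ/r₂) = 942.8 m/s; transfer-apolune v_a = √[μ(2/r₂ − 1/a_t)] = 668.4 m/s.
Δv₂ = v_c2 − v_a = 274.5 m/s.
Total Δv = Δv₁ + Δv₂ = 638.6 m/s.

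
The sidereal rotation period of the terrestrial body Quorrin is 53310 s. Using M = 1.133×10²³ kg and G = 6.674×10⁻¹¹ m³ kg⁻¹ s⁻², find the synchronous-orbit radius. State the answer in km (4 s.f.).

μ = GM = 6.674×10⁻¹¹ × 1.133×10²³ = 7.562×10¹² m³/s².
A synchronous orbit has period T, so by Kepler's third law a = (μT²/4π²)^(1/3).
μT²/4π² = 7.562×10¹² × (5.331×10⁴)² / 39.48 = 5.443×10²⁰ m³.
a = 8.165×10⁶ m = 8165.0 km.

r_sync ≈ 8165 km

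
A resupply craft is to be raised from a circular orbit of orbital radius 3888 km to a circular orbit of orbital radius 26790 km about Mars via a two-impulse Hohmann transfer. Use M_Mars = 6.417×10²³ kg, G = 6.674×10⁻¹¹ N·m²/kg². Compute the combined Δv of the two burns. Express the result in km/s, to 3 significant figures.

μ = GM = 6.674×10⁻¹¹ × 6.417×10²³ = 4.283×10¹³ m³/s².
r₁ = 3888 km = 3.888×10⁶ m.
r₂ = 26790 km = 2.679×10⁷ m.
Transfer ellipse a_t = (r₁ + r₂)/2 = 1.534×10⁷ m.
At r₁: circular v_c1 = √(μ/r₁) = 3319 m/s; transfer-periapsis v_p = √[μ(2/r₁ − 1/a_t)] = 4386 m/s.
Δv₁ = v_p − v_c1 = 1067 m/s.
At r₂: circular v_c2 = √(μ/r₂) = 1264 m/s; transfer-apoapsis v_a = √[μ(2/r₂ − 1/a_t)] = 636.6 m/s.
Δv₂ = v_c2 − v_a = 627.8 m/s.
Total Δv = Δv₁ + Δv₂ = 1695 m/s = 1.695 km/s.

Δv_total ≈ 1.70 km/s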